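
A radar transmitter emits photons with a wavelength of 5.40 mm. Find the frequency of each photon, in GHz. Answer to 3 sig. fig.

In SI units: λ = 5.40 mm = 0.00540 m.
Since f = c/λ for a photon, f = 5.552e10 Hz.
Converting to GHz: f = 55.52 GHz ≈ 55.5 GHz.

55.5 GHz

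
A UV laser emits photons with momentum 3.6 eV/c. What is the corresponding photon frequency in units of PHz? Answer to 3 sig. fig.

0.870 PHz

First convert: p = 3.6 eV/c = 1.9239 × 10^-27 kg·m/s.
Apply f = pc/h: f = 8.705 × 10^14 Hz.
Converting to PHz: f = 0.8705 PHz ≈ 0.870 PHz.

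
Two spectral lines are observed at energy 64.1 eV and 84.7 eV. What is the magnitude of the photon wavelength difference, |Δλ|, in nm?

4.70 nm

Using λ = hc/E: λ₁ = 1.934e-8 m, λ₂ = 1.464e-8 m.
|Δλ| = |1.934e-8 − 1.464e-8| = 4.70e-9 m = 4.70 nm.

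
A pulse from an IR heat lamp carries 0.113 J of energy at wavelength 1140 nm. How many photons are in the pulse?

Per-photon energy: E = 1.742·10^-19 J (from wavelength = 1140 nm).
N = E_total / E_photon = 0.113 J / 1.742·10^-19 J = 6.48·10^17.

6.48·10^17 photons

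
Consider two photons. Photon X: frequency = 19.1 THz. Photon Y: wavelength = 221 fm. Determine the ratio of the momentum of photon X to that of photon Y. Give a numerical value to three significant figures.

p_X = 4.222 × 10^-29 kg·m/s (from frequency = 19.1 THz, via p = hf/c).
p_Y = 2.998 × 10^-21 kg·m/s (from wavelength = 221 fm, via p = h/λ).
Ratio = 4.222 × 10^-29 / 2.998 × 10^-21 = 1.41 × 10^-8.

1.41 × 10^-8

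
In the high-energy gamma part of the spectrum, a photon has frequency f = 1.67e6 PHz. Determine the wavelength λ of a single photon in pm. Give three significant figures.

Take c = 2.99792458e8 m/s.
In SI units: f = 1.67e6 PHz = 1.67e21 Hz.
Since λ = c/f for a photon, λ = 1.795e-13 m.
Converting to pm: λ = 0.1795 pm ≈ 0.180 pm.

0.180 pm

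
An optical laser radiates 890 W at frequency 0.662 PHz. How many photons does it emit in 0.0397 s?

Total energy: E_total = P·t = 890 × 0.0397 = 35.33 J.
Per-photon energy: E = 4.386e-19 J.
N = E_total / E_photon = 8.06e19.

8.06e19 photons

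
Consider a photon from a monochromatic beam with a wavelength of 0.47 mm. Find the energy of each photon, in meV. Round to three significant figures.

In SI units: λ = 0.47 mm = 4.7·10^-4 m.
Apply E = hc/λ: E = 4.226·10^-22 J.
Converting to meV: E = 2.638 meV ≈ 2.64 meV.

2.64 meV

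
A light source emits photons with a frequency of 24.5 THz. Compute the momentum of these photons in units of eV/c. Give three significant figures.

0.101 eV/c

Convert to SI: f = 24.5 THz = 2.45 × 10^13 Hz.
For a photon p = hf/c, so p = 5.415 × 10^-29 kg·m/s.
Converting to eV/c: p = 0.1013 eV/c ≈ 0.101 eV/c.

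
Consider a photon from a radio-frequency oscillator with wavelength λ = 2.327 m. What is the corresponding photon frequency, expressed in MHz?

129 MHz

Since f = c/λ for a photon, f = 1.288e8 Hz.
Converting to MHz: f = 128.8 MHz ≈ 129 MHz.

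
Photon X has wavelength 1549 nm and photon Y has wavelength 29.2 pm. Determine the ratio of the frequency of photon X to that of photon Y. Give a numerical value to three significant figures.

1.89 × 10^-5

f_X = 1.935 × 10^14 Hz (from wavelength = 1549 nm, via f = c/λ).
f_Y = 1.027 × 10^19 Hz (from wavelength = 29.2 pm, via f = c/λ).
Ratio = 1.935 × 10^14 / 1.027 × 10^19 = 1.89 × 10^-5.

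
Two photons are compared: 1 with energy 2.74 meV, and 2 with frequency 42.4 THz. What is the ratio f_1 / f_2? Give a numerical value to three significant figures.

f_1 = 6.625 × 10^11 Hz (from energy = 2.74 meV, via f = E/h).
f_2 = 4.240 × 10^13 Hz (from frequency = 42.4 THz, via f given directly).
Ratio = 6.625 × 10^11 / 4.240 × 10^13 = 0.0156.

0.0156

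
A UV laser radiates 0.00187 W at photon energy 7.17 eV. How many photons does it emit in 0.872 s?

Total energy: E_total = P·t = 0.00187 × 0.872 = 0.001631 J.
Per-photon energy: E = 1.149e-18 J.
N = E_total / E_photon = 1.42e15.

1.42e15 photons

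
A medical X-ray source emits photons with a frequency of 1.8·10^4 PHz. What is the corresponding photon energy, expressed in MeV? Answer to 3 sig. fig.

0.0744 MeV

Convert to SI: f = 1.8·10^4 PHz = 1.8·10^19 Hz.
The photon relation is E = hf, giving E = 1.193·10^-14 J.
Converting to MeV: E = 0.07444 MeV ≈ 0.0744 MeV.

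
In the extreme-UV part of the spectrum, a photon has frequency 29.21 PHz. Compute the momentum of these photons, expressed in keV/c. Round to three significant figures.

(h = 6.62607015e-34 J·s, c = 2.99792458e8 m/s, 1 eV = 1.602176634e-19 J.)
First convert: f = 29.21 PHz = 2.921e16 Hz.
Since p = hf/c for a photon, p = 6.456e-26 kg·m/s.
Converting to keV/c: p = 0.1208 keV/c ≈ 0.121 keV/c.

0.121 keV/c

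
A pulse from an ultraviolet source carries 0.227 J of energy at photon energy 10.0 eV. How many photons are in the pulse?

Per-photon energy: E = 1.602 × 10^-18 J (from energy = 10.0 eV).
N = E_total / E_photon = 0.227 J / 1.602 × 10^-18 J = 1.42 × 10^17.

1.42 × 10^17 photons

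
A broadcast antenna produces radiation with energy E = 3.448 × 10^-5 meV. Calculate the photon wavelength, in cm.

3600 cm

(h = 6.62607015 × 10^-34 J·s, c = 2.99792458 × 10^8 m/s, 1 eV = 1.602176634 × 10^-19 J.)
First convert: E = 3.448 × 10^-5 meV = 5.5243 × 10^-27 J.
Since λ = hc/E for a photon, λ = 35.96 m.
Converting to cm: λ = 3596 cm ≈ 3600 cm.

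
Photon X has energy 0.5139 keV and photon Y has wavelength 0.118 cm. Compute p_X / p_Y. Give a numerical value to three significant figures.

4.89 × 10^5

p_X = 2.746 × 10^-25 kg·m/s (from energy = 0.5139 keV, via p = E/c).
p_Y = 5.615 × 10^-31 kg·m/s (from wavelength = 0.118 cm, via p = h/λ).
Ratio = 2.746 × 10^-25 / 5.615 × 10^-31 = 4.89 × 10^5.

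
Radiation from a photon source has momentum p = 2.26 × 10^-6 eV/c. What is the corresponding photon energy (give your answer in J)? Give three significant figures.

(c = 2.99792458 × 10^8 m/s, 1 eV = 1.602176634 × 10^-19 J.)
In SI units: p = 2.26 × 10^-6 eV/c = 1.2078 × 10^-33 kg·m/s.
Apply E = pc: E = 3.621 × 10^-25 J.
So E ≈ 3.62 × 10^-25 J.

3.62 × 10^-25 J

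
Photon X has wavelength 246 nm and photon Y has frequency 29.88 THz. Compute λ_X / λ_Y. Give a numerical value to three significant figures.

λ_X = 2.460e-7 m (from wavelength = 246 nm, via λ given directly).
λ_Y = 1.003e-5 m (from frequency = 29.88 THz, via λ = c/f).
Ratio = 2.460e-7 / 1.003e-5 = 0.0245.

0.0245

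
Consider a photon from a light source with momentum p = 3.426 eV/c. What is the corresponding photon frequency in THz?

828 THz

Take h = 6.62607015 × 10^-34 J·s, c = 2.99792458 × 10^8 m/s, 1 eV = 1.602176634 × 10^-19 J.
First convert: p = 3.426 eV/c = 1.8310 × 10^-27 kg·m/s.
Apply f = pc/h: f = 8.284 × 10^14 Hz.
Converting to THz: f = 828.4 THz ≈ 828 THz.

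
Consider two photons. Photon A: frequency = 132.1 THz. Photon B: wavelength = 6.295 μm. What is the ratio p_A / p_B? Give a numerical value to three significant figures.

p_A = 2.920 × 10^-28 kg·m/s (from frequency = 132.1 THz, via p = hf/c).
p_B = 1.053 × 10^-28 kg·m/s (from wavelength = 6.295 μm, via p = h/λ).
Ratio = 2.920 × 10^-28 / 1.053 × 10^-28 = 2.77.

2.77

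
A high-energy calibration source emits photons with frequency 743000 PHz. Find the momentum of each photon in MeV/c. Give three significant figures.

(h = 6.62607015e-34 J·s, c = 2.99792458e8 m/s, 1 eV = 1.602176634e-19 J.)
In SI units: f = 743000 PHz = 7.430e20 Hz.
Since p = hf/c for a photon, p = 1.642e-21 kg·m/s.
Converting to MeV/c: p = 3.073 MeV/c ≈ 3.07 MeV/c.

3.07 MeV/c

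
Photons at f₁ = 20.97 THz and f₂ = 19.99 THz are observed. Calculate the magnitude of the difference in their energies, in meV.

4.05 meV

Using E = hf: E₁ = 1.3895 × 10^-20 J, E₂ = 1.3246 × 10^-20 J.
|ΔE| = |1.3895 × 10^-20 − 1.3246 × 10^-20| = 6.49 × 10^-22 J = 4.05 meV.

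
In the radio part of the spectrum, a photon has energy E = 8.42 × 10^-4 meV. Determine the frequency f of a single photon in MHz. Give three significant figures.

204 MHz

In SI units: E = 8.42 × 10^-4 meV = 1.3490 × 10^-25 J.
Apply f = E/h: f = 2.036 × 10^8 Hz.
Converting to MHz: f = 203.6 MHz ≈ 204 MHz.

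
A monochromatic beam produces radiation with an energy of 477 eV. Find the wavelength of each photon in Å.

26.0 Å

In SI units: E = 477 eV = 7.6424 × 10^-17 J.
For a photon λ = hc/E, so λ = 2.599 × 10^-9 m.
Converting to Å: λ = 25.99 Å ≈ 26.0 Å.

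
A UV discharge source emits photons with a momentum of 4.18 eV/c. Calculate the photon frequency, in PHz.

Take h = 6.62607015e-34 J·s, c = 2.99792458e8 m/s, 1 eV = 1.602176634e-19 J.
First convert: p = 4.18 eV/c = 2.2339e-27 kg·m/s.
For a photon f = pc/h, so f = 1.011e15 Hz.
Converting to PHz: f = 1.011 PHz ≈ 1.01 PHz.

1.01 PHz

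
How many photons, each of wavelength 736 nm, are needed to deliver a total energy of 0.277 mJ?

1.03e15 photons

Per-photon energy: E = 2.699e-19 J (from wavelength = 736 nm).
N = E_total / E_photon = 2.77e-4 J / 2.699e-19 J = 1.03e15.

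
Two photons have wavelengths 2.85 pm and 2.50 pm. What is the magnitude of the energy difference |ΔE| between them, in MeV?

0.0609 MeV

Using E = hc/λ: E₁ = 6.970 × 10^-14 J, E₂ = 7.946 × 10^-14 J.
|ΔE| = |6.970 × 10^-14 − 7.946 × 10^-14| = 9.76 × 10^-15 J = 0.0609 MeV.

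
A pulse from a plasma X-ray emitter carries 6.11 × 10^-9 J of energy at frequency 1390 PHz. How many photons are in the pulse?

6.63 × 10^6 photons

Per-photon energy: E = 9.210 × 10^-16 J (from frequency = 1390 PHz).
N = E_total / E_photon = 6.11 × 10^-9 J / 9.210 × 10^-16 J = 6.63 × 10^6.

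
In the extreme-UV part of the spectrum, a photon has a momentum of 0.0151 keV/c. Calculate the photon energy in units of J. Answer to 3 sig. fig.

2.42 × 10^-18 J

Take c = 2.99792458 × 10^8 m/s, 1 eV = 1.602176634 × 10^-19 J.
Convert to SI: p = 0.0151 keV/c = 8.0699 × 10^-27 kg·m/s.
Since E = pc for a photon, E = 2.419 × 10^-18 J.
So E ≈ 2.42 × 10^-18 J.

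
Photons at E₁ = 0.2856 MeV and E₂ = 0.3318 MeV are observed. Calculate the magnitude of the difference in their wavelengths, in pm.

Using λ = hc/E: λ₁ = 4.3412 × 10^-12 m, λ₂ = 3.7367 × 10^-12 m.
|Δλ| = |4.3412 × 10^-12 − 3.7367 × 10^-12| = 6.04 × 10^-13 m = 0.604 pm.

0.604 pm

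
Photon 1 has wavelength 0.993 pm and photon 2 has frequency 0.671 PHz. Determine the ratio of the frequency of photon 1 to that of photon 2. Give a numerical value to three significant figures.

4.50e5

f_1 = 3.019e20 Hz (from wavelength = 0.993 pm, via f = c/λ).
f_2 = 6.710e14 Hz (from frequency = 0.671 PHz, via f given directly).
Ratio = 3.019e20 / 6.710e14 = 4.50e5.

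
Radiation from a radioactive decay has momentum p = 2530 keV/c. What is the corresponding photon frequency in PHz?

(h = 6.62607015 × 10^-34 J·s, c = 2.99792458 × 10^8 m/s, 1 eV = 1.602176634 × 10^-19 J.)
First convert: p = 2530 keV/c = 1.3521 × 10^-21 kg·m/s.
Since f = pc/h for a photon, f = 6.118 × 10^20 Hz.
Converting to PHz: f = 611800 PHz ≈ 6.12 × 10^5 PHz.

6.12 × 10^5 PHz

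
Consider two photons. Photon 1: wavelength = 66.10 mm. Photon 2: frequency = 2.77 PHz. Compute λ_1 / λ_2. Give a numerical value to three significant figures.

6.11e5

λ_1 = 0.06610 m (from wavelength = 66.10 mm, via λ given directly).
λ_2 = 1.082e-7 m (from frequency = 2.77 PHz, via λ = c/f).
Ratio = 0.06610 / 1.082e-7 = 6.11e5.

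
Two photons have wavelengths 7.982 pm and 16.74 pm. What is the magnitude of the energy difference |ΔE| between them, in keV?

81.3 keV

Using E = hc/λ: E₁ = 2.4887 × 10^-14 J, E₂ = 1.1866 × 10^-14 J.
|ΔE| = |2.4887 × 10^-14 − 1.1866 × 10^-14| = 1.30 × 10^-14 J = 81.3 keV.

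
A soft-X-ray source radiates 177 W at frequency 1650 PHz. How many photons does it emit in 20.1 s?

Total energy: E_total = P·t = 177 × 20.1 = 3558 J.
Per-photon energy: E = 1.093e-15 J.
N = E_total / E_photon = 3.25e18.

3.25e18 photons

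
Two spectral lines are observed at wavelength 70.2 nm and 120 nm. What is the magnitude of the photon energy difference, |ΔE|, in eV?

7.33 eV

Using E = hc/λ: E₁ = 2.830e-18 J, E₂ = 1.655e-18 J.
|ΔE| = |2.830e-18 − 1.655e-18| = 1.17e-18 J = 7.33 eV.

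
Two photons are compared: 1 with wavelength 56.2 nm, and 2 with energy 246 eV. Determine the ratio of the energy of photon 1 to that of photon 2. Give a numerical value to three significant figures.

E_1 = 3.535 × 10^-18 J (from wavelength = 56.2 nm, via E = hc/λ).
E_2 = 3.941 × 10^-17 J (from energy = 246 eV, via E given directly).
Ratio = 3.535 × 10^-18 / 3.941 × 10^-17 = 0.0897.

0.0897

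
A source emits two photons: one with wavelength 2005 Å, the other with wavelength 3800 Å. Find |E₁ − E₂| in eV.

Using E = hc/λ: E₁ = 9.9075 × 10^-19 J, E₂ = 5.2275 × 10^-19 J.
|ΔE| = |9.9075 × 10^-19 − 5.2275 × 10^-19| = 4.68 × 10^-19 J = 2.92 eV.

2.92 eV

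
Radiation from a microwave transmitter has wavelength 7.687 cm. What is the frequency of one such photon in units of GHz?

3.90 GHz

Convert to SI: λ = 7.687 cm = 0.07687 m.
Apply f = c/λ: f = 3.900·10^9 Hz.
Converting to GHz: f = 3.900 GHz ≈ 3.90 GHz.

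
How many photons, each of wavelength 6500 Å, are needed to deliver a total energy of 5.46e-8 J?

Per-photon energy: E = 3.056e-19 J (from wavelength = 6500 Å).
N = E_total / E_photon = 5.46e-8 J / 3.056e-19 J = 1.79e11.

1.79e11 photons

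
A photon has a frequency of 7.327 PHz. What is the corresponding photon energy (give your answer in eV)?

30.3 eV

Convert to SI: f = 7.327 PHz = 7.327e15 Hz.
Since E = hf for a photon, E = 4.855e-18 J.
Converting to eV: E = 30.30 eV ≈ 30.3 eV.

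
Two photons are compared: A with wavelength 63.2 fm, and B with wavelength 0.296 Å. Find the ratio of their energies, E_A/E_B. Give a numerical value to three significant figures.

E_A = 3.143·10^-12 J (from wavelength = 63.2 fm, via E = hc/λ).
E_B = 6.711·10^-15 J (from wavelength = 0.296 Å, via E = hc/λ).
Ratio = 3.143·10^-12 / 6.711·10^-15 = 468.

468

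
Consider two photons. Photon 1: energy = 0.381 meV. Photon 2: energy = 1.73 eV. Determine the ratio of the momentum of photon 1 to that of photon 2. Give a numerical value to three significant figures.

p_1 = 2.036 × 10^-31 kg·m/s (from energy = 0.381 meV, via p = E/c).
p_2 = 9.246 × 10^-28 kg·m/s (from energy = 1.73 eV, via p = E/c).
Ratio = 2.036 × 10^-31 / 9.246 × 10^-28 = 2.20 × 10^-4.

2.20 × 10^-4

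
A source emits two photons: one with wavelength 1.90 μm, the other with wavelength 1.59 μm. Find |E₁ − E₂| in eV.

Using E = hc/λ: E₁ = 1.045 × 10^-19 J, E₂ = 1.249 × 10^-19 J.
|ΔE| = |1.045 × 10^-19 − 1.249 × 10^-19| = 2.04 × 10^-20 J = 0.127 eV.

0.127 eV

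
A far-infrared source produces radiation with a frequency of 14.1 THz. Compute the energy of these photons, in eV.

(h = 6.62607015 × 10^-34 J·s, 1 eV = 1.602176634 × 10^-19 J.)
In SI units: f = 14.1 THz = 1.41 × 10^13 Hz.
Since E = hf for a photon, E = 9.343 × 10^-21 J.
Converting to eV: E = 0.05831 eV ≈ 0.0583 eV.

0.0583 eV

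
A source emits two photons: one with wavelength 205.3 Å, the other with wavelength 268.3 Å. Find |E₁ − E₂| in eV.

Using E = hc/λ: E₁ = 9.6758e-18 J, E₂ = 7.4038e-18 J.
|ΔE| = |9.6758e-18 − 7.4038e-18| = 2.27e-18 J = 14.2 eV.

14.2 eV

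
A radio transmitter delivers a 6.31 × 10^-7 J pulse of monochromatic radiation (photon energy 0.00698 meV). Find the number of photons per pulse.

5.64 × 10^17 photons

Per-photon energy: E = 1.118 × 10^-24 J (from energy = 0.00698 meV).
N = E_total / E_photon = 6.31 × 10^-7 J / 1.118 × 10^-24 J = 5.64 × 10^17.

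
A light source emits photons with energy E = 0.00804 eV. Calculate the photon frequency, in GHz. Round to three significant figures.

In SI units: E = 0.00804 eV = 1.2882e-21 J.
For a photon f = E/h, so f = 1.944e12 Hz.
Converting to GHz: f = 1944 GHz ≈ 1940 GHz.

1940 GHz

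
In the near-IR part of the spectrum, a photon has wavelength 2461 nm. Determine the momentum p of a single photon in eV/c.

Use h = 6.62607015·10^-34 J·s, c = 2.99792458·10^8 m/s, 1 eV = 1.602176634·10^-19 J.
First convert: λ = 2461 nm = 2.461·10^-6 m.
For a photon p = h/λ, so p = 2.692·10^-28 kg·m/s.
Converting to eV/c: p = 0.5038 eV/c ≈ 0.504 eV/c.

0.504 eV/c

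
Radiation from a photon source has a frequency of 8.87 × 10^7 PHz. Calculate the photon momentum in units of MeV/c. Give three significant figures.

367 MeV/c

(h = 6.62607015 × 10^-34 J·s, c = 2.99792458 × 10^8 m/s, 1 eV = 1.602176634 × 10^-19 J.)
Convert to SI: f = 8.87 × 10^7 PHz = 8.87 × 10^22 Hz.
The photon relation is p = hf/c, giving p = 1.960 × 10^-19 kg·m/s.
Converting to MeV/c: p = 366.8 MeV/c ≈ 367 MeV/c.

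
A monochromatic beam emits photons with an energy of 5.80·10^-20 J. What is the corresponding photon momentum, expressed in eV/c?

0.362 eV/c

The photon relation is p = E/c, giving p = 1.935·10^-28 kg·m/s.
Converting to eV/c: p = 0.3620 eV/c ≈ 0.362 eV/c.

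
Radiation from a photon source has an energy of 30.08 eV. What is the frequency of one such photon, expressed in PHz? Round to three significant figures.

7.27 PHz

Convert to SI: E = 30.08 eV = 4.8193 × 10^-18 J.
The photon relation is f = E/h, giving f = 7.273 × 10^15 Hz.
Converting to PHz: f = 7.273 PHz ≈ 7.27 PHz.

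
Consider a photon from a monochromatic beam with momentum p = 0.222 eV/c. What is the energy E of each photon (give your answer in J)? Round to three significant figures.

(c = 2.99792458 × 10^8 m/s, 1 eV = 1.602176634 × 10^-19 J.)
Convert to SI: p = 0.222 eV/c = 1.1864 × 10^-28 kg·m/s.
For a photon E = pc, so E = 3.557 × 10^-20 J.
So E ≈ 3.56 × 10^-20 J.

3.56 × 10^-20 J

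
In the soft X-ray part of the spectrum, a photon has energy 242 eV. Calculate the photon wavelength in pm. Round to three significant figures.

Use h = 6.62607015e-34 J·s, c = 2.99792458e8 m/s, 1 eV = 1.602176634e-19 J.
In SI units: E = 242 eV = 3.8773e-17 J.
The photon relation is λ = hc/E, giving λ = 5.123e-9 m.
Converting to pm: λ = 5123 pm ≈ 5120 pm.

5120 pm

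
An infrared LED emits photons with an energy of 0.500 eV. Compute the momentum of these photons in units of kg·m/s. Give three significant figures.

Use c = 2.99792458e8 m/s, 1 eV = 1.602176634e-19 J.
First convert: E = 0.500 eV = 8.0109e-20 J.
Apply p = E/c: p = 2.672e-28 kg·m/s.
So p ≈ 2.67e-28 kg·m/s.

2.67e-28 kg·m/s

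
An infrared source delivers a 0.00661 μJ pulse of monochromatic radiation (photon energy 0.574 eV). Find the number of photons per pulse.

7.19 × 10^10 photons

Per-photon energy: E = 9.196 × 10^-20 J (from energy = 0.574 eV).
N = E_total / E_photon = 6.61 × 10^-9 J / 9.196 × 10^-20 J = 7.19 × 10^10.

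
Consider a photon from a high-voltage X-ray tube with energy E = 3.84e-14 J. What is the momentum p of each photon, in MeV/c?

0.240 MeV/c

(c = 2.99792458e8 m/s, 1 eV = 1.602176634e-19 J.)
Since p = E/c for a photon, p = 1.281e-22 kg·m/s.
Converting to MeV/c: p = 0.2397 MeV/c ≈ 0.240 MeV/c.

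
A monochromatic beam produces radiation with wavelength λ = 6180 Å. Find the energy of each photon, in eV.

2.01 eV

In SI units: λ = 6180 Å = 6.18·10^-7 m.
Since E = hc/λ for a photon, E = 3.214·10^-19 J.
Converting to eV: E = 2.006 eV ≈ 2.01 eV.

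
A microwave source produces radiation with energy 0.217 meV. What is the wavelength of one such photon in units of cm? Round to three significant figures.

In SI units: E = 0.217 meV = 3.4767 × 10^-23 J.
Since λ = hc/E for a photon, λ = 0.005714 m.
Converting to cm: λ = 0.5714 cm ≈ 0.571 cm.

0.571 cm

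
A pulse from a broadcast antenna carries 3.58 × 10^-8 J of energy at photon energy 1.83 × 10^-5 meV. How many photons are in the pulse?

Per-photon energy: E = 2.932 × 10^-27 J (from energy = 1.83 × 10^-5 meV).
N = E_total / E_photon = 3.58 × 10^-8 J / 2.932 × 10^-27 J = 1.22 × 10^19.

1.22 × 10^19 photons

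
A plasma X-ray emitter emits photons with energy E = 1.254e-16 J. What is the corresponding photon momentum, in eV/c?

783 eV/c

Take c = 2.99792458e8 m/s, 1 eV = 1.602176634e-19 J.
Since p = E/c for a photon, p = 4.183e-25 kg·m/s.
Converting to eV/c: p = 782.7 eV/c ≈ 783 eV/c.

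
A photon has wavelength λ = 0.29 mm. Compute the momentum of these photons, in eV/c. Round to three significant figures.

4.28e-3 eV/c

Take h = 6.62607015e-34 J·s, c = 2.99792458e8 m/s, 1 eV = 1.602176634e-19 J.
First convert: λ = 0.29 mm = 2.9e-4 m.
For a photon p = h/λ, so p = 2.285e-30 kg·m/s.
Converting to eV/c: p = 0.004275 eV/c ≈ 4.28e-3 eV/c.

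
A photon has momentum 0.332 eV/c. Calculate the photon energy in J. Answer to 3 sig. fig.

5.32e-20 J

Use c = 2.99792458e8 m/s, 1 eV = 1.602176634e-19 J.
Convert to SI: p = 0.332 eV/c = 1.7743e-28 kg·m/s.
Apply E = pc: E = 5.319e-20 J.
So E ≈ 5.32e-20 J.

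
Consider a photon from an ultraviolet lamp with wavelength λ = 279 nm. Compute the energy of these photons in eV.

4.44 eV

First convert: λ = 279 nm = 2.79·10^-7 m.
Apply E = hc/λ: E = 7.120·10^-19 J.
Converting to eV: E = 4.444 eV ≈ 4.44 eV.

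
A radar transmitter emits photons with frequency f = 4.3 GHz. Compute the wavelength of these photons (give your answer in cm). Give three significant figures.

Convert to SI: f = 4.3 GHz = 4.3e9 Hz.
For a photon λ = c/f, so λ = 0.06972 m.
Converting to cm: λ = 6.972 cm ≈ 6.97 cm.

6.97 cm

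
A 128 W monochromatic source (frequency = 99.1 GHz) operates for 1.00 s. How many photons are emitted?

Total energy: E_total = P·t = 128 × 1.00 = 128.0 J.
Per-photon energy: E = 6.566e-23 J.
N = E_total / E_photon = 1.95e24.

1.95e24 photons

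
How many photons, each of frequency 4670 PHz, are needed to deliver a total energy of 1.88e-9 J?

6.08e5 photons

Per-photon energy: E = 3.094e-15 J (from frequency = 4670 PHz).
N = E_total / E_photon = 1.88e-9 J / 3.094e-15 J = 6.08e5.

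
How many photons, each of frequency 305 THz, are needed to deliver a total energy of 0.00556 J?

2.75e16 photons

Per-photon energy: E = 2.021e-19 J (from frequency = 305 THz).
N = E_total / E_photon = 0.00556 J / 2.021e-19 J = 2.75e16.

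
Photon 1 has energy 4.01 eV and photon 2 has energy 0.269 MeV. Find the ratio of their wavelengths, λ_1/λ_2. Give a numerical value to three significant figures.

6.71e4

λ_1 = 3.092e-7 m (from energy = 4.01 eV, via λ = hc/E).
λ_2 = 4.609e-12 m (from energy = 0.269 MeV, via λ = hc/E).
Ratio = 3.092e-7 / 4.609e-12 = 6.71e4.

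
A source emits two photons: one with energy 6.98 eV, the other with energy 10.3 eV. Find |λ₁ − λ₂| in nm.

Using λ = hc/E: λ₁ = 1.776 × 10^-7 m, λ₂ = 1.204 × 10^-7 m.
|Δλ| = |1.776 × 10^-7 − 1.204 × 10^-7| = 5.73 × 10^-8 m = 57.3 nm.

57.3 nm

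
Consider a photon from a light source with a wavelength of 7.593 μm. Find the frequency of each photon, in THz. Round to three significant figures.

Take c = 2.99792458 × 10^8 m/s.
Convert to SI: λ = 7.593 μm = 7.593 × 10^-6 m.
For a photon f = c/λ, so f = 3.948 × 10^13 Hz.
Converting to THz: f = 39.48 THz ≈ 39.5 THz.

39.5 THz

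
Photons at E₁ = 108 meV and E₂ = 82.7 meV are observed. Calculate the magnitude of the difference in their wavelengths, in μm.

3.51 μm

Using λ = hc/E: λ₁ = 1.148 × 10^-5 m, λ₂ = 1.499 × 10^-5 m.
|Δλ| = |1.148 × 10^-5 − 1.499 × 10^-5| = 3.51 × 10^-6 m = 3.51 μm.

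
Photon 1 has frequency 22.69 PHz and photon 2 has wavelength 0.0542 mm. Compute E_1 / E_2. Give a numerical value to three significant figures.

4100

E_1 = 1.503e-17 J (from frequency = 22.69 PHz, via E = hf).
E_2 = 3.665e-21 J (from wavelength = 0.0542 mm, via E = hc/λ).
Ratio = 1.503e-17 / 3.665e-21 = 4100.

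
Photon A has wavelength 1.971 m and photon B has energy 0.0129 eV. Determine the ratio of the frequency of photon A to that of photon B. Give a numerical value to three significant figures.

f_A = 1.521·10^8 Hz (from wavelength = 1.971 m, via f = c/λ).
f_B = 3.119·10^12 Hz (from energy = 0.0129 eV, via f = E/h).
Ratio = 1.521·10^8 / 3.119·10^12 = 4.88·10^-5.

4.88·10^-5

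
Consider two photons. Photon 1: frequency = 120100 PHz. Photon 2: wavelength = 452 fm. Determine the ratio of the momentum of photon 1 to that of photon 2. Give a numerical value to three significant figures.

0.181

p_1 = 2.654e-22 kg·m/s (from frequency = 120100 PHz, via p = hf/c).
p_2 = 1.466e-21 kg·m/s (from wavelength = 452 fm, via p = h/λ).
Ratio = 2.654e-22 / 1.466e-21 = 0.181.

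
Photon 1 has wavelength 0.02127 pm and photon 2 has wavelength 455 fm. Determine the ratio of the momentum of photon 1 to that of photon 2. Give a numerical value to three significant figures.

21.4

p_1 = 3.115 × 10^-20 kg·m/s (from wavelength = 0.02127 pm, via p = h/λ).
p_2 = 1.456 × 10^-21 kg·m/s (from wavelength = 455 fm, via p = h/λ).
Ratio = 3.115 × 10^-20 / 1.456 × 10^-21 = 21.4.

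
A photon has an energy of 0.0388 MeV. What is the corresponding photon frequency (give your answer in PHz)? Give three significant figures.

9380 PHz

First convert: E = 0.0388 MeV = 6.2164e-15 J.
Since f = E/h for a photon, f = 9.382e18 Hz.
Converting to PHz: f = 9382 PHz ≈ 9380 PHz.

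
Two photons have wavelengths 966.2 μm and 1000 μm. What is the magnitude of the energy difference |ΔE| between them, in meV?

0.0434 meV

Using E = hc/λ: E₁ = 2.0559·10^-22 J, E₂ = 1.9864·10^-22 J.
|ΔE| = |2.0559·10^-22 − 1.9864·10^-22| = 6.95·10^-24 J = 0.0434 meV.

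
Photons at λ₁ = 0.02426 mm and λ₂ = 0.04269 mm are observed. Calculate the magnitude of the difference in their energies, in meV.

Using E = hc/λ: E₁ = 8.1882 × 10^-21 J, E₂ = 4.6532 × 10^-21 J.
|ΔE| = |8.1882 × 10^-21 − 4.6532 × 10^-21| = 3.53 × 10^-21 J = 22.1 meV.

22.1 meV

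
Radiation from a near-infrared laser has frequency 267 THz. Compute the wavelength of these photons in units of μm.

Take c = 2.99792458e8 m/s.
Convert to SI: f = 267 THz = 2.67e14 Hz.
Since λ = c/f for a photon, λ = 1.123e-6 m.
Converting to μm: λ = 1.123 μm ≈ 1.12 μm.

1.12 μm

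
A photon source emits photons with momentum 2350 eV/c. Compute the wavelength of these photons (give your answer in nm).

(h = 6.62607015·10^-34 J·s, c = 2.99792458·10^8 m/s, 1 eV = 1.602176634·10^-19 J.)
In SI units: p = 2350 eV/c = 1.2559·10^-24 kg·m/s.
The photon relation is λ = h/p, giving λ = 5.276·10^-10 m.
Converting to nm: λ = 0.5276 nm ≈ 0.528 nm.

0.528 nm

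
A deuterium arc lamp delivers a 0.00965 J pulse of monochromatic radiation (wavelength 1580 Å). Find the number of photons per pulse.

Per-photon energy: E = 1.257 × 10^-18 J (from wavelength = 1580 Å).
N = E_total / E_photon = 0.00965 J / 1.257 × 10^-18 J = 7.68 × 10^15.

7.68 × 10^15 photons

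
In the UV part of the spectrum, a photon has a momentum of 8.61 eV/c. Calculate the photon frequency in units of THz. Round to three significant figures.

Use h = 6.62607015e-34 J·s, c = 2.99792458e8 m/s, 1 eV = 1.602176634e-19 J.
First convert: p = 8.61 eV/c = 4.6014e-27 kg·m/s.
The photon relation is f = pc/h, giving f = 2.082e15 Hz.
Converting to THz: f = 2082 THz ≈ 2080 THz.

2080 THz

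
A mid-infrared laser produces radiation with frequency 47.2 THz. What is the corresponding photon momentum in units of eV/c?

Use h = 6.62607015·10^-34 J·s, c = 2.99792458·10^8 m/s, 1 eV = 1.602176634·10^-19 J.
First convert: f = 47.2 THz = 4.72·10^13 Hz.
For a photon p = hf/c, so p = 1.043·10^-28 kg·m/s.
Converting to eV/c: p = 0.1952 eV/c ≈ 0.195 eV/c.

0.195 eV/c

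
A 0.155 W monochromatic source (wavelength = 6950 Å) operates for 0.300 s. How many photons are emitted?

Total energy: E_total = P·t = 0.155 × 0.300 = 0.04650 J.
Per-photon energy: E = 2.858 × 10^-19 J.
N = E_total / E_photon = 1.63 × 10^17.

1.63 × 10^17 photons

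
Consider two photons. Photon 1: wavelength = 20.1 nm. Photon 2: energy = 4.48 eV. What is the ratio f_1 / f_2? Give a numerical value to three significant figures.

f_1 = 1.492e16 Hz (from wavelength = 20.1 nm, via f = c/λ).
f_2 = 1.083e15 Hz (from energy = 4.48 eV, via f = E/h).
Ratio = 1.492e16 / 1.083e15 = 13.8.

13.8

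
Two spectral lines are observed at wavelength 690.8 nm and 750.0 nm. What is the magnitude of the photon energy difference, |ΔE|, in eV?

Using E = hc/λ: E₁ = 2.8756·10^-19 J, E₂ = 2.6486·10^-19 J.
|ΔE| = |2.8756·10^-19 − 2.6486·10^-19| = 2.27·10^-20 J = 0.142 eV.

0.142 eV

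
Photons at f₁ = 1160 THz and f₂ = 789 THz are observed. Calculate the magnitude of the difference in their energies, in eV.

1.53 eV

Using E = hf: E₁ = 7.686e-19 J, E₂ = 5.228e-19 J.
|ΔE| = |7.686e-19 − 5.228e-19| = 2.46e-19 J = 1.53 eV.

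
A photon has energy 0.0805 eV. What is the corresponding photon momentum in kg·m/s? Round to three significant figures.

(c = 2.99792458·10^8 m/s, 1 eV = 1.602176634·10^-19 J.)
In SI units: E = 0.0805 eV = 1.2898·10^-20 J.
For a photon p = E/c, so p = 4.302·10^-29 kg·m/s.
So p ≈ 4.30·10^-29 kg·m/s.

4.30·10^-29 kg·m/s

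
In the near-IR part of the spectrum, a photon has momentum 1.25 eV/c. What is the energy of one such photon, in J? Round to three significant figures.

(c = 2.99792458e8 m/s, 1 eV = 1.602176634e-19 J.)
In SI units: p = 1.25 eV/c = 6.6804e-28 kg·m/s.
Apply E = pc: E = 2.003e-19 J.
So E ≈ 2.00e-19 J.

2.00e-19 J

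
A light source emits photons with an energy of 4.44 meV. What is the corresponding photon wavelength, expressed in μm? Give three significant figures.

279 μm

In SI units: E = 4.44 meV = 7.1137 × 10^-22 J.
The photon relation is λ = hc/E, giving λ = 2.792 × 10^-4 m.
Converting to μm: λ = 279.2 μm ≈ 279 μm.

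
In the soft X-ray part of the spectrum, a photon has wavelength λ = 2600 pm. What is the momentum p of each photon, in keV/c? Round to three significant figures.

First convert: λ = 2600 pm = 2.6e-9 m.
Apply p = h/λ: p = 2.548e-25 kg·m/s.
Converting to keV/c: p = 0.4769 keV/c ≈ 0.477 keV/c.

0.477 keV/c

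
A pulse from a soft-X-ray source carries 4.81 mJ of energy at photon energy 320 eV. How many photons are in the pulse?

Per-photon energy: E = 5.127 × 10^-17 J (from energy = 320 eV).
N = E_total / E_photon = 0.00481 J / 5.127 × 10^-17 J = 9.38 × 10^13.

9.38 × 10^13 photons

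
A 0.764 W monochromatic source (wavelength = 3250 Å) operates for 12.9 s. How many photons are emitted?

1.61 × 10^19 photons

Total energy: E_total = P·t = 0.764 × 12.9 = 9.856 J.
Per-photon energy: E = 6.112 × 10^-19 J.
N = E_total / E_photon = 1.61 × 10^19.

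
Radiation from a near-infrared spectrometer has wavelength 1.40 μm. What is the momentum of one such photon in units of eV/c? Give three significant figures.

Use h = 6.62607015e-34 J·s, c = 2.99792458e8 m/s, 1 eV = 1.602176634e-19 J.
First convert: λ = 1.40 μm = 1.40e-6 m.
Since p = h/λ for a photon, p = 4.733e-28 kg·m/s.
Converting to eV/c: p = 0.8856 eV/c ≈ 0.886 eV/c.

0.886 eV/c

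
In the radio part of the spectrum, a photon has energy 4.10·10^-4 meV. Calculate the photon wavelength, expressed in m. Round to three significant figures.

(h = 6.62607015·10^-34 J·s, c = 2.99792458·10^8 m/s, 1 eV = 1.602176634·10^-19 J.)
First convert: E = 4.10·10^-4 meV = 6.5689·10^-26 J.
For a photon λ = hc/E, so λ = 3.024 m.
So λ ≈ 3.02 m.

3.02 m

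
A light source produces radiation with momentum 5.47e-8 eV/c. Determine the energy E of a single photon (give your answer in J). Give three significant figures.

8.76e-27 J

In SI units: p = 5.47e-8 eV/c = 2.9233e-35 kg·m/s.
Apply E = pc: E = 8.764e-27 J.
So E ≈ 8.76e-27 J.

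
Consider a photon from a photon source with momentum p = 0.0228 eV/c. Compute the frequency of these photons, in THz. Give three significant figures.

5.51 THz

(h = 6.62607015e-34 J·s, c = 2.99792458e8 m/s, 1 eV = 1.602176634e-19 J.)
Convert to SI: p = 0.0228 eV/c = 1.2185e-29 kg·m/s.
The photon relation is f = pc/h, giving f = 5.513e12 Hz.
Converting to THz: f = 5.513 THz ≈ 5.51 THz.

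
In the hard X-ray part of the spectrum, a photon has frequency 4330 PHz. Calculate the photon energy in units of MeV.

0.0179 MeV

(h = 6.62607015 × 10^-34 J·s, 1 eV = 1.602176634 × 10^-19 J.)
In SI units: f = 4330 PHz = 4.33 × 10^18 Hz.
The photon relation is E = hf, giving E = 2.869 × 10^-15 J.
Converting to MeV: E = 0.01791 MeV ≈ 0.0179 MeV.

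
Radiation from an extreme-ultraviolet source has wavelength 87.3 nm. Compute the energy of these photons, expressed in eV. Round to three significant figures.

Convert to SI: λ = 87.3 nm = 8.73e-8 m.
The photon relation is E = hc/λ, giving E = 2.275e-18 J.
Converting to eV: E = 14.20 eV ≈ 14.2 eV.

14.2 eV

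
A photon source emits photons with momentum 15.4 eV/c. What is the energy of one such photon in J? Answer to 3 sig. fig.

(c = 2.99792458 × 10^8 m/s, 1 eV = 1.602176634 × 10^-19 J.)
First convert: p = 15.4 eV/c = 8.2302 × 10^-27 kg·m/s.
For a photon E = pc, so E = 2.467 × 10^-18 J.
So E ≈ 2.47 × 10^-18 J.

2.47 × 10^-18 J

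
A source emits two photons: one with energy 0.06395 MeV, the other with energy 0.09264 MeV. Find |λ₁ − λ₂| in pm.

6.00 pm

Using λ = hc/E: λ₁ = 1.9388 × 10^-11 m, λ₂ = 1.3383 × 10^-11 m.
|Δλ| = |1.9388 × 10^-11 − 1.3383 × 10^-11| = 6.00 × 10^-12 m = 6.00 pm.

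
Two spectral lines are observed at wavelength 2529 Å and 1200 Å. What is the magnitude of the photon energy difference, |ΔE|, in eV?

Using E = hc/λ: E₁ = 7.8547 × 10^-19 J, E₂ = 1.6554 × 10^-18 J.
|ΔE| = |7.8547 × 10^-19 − 1.6554 × 10^-18| = 8.70 × 10^-19 J = 5.43 eV.

5.43 eV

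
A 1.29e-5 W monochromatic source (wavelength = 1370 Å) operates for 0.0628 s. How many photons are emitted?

5.59e11 photons

Total energy: E_total = P·t = 1.29e-5 × 0.0628 = 8.101e-7 J.
Per-photon energy: E = 1.450e-18 J.
N = E_total / E_photon = 5.59e11.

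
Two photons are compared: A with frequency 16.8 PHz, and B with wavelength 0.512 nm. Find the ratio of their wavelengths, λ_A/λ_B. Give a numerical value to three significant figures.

λ_A = 1.784 × 10^-8 m (from frequency = 16.8 PHz, via λ = c/f).
λ_B = 5.120 × 10^-10 m (from wavelength = 0.512 nm, via λ given directly).
Ratio = 1.784 × 10^-8 / 5.120 × 10^-10 = 34.9.

34.9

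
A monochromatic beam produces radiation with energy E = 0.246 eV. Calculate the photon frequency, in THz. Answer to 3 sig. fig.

In SI units: E = 0.246 eV = 3.9414e-20 J.
Since f = E/h for a photon, f = 5.948e13 Hz.
Converting to THz: f = 59.48 THz ≈ 59.5 THz.

59.5 THz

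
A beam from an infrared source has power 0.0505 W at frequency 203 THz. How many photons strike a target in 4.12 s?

1.55·10^18 photons

Total energy: E_total = P·t = 0.0505 × 4.12 = 0.2081 J.
Per-photon energy: E = 1.345·10^-19 J.
N = E_total / E_photon = 1.55·10^18.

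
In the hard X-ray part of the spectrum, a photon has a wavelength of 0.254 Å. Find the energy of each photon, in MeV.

0.0488 MeV

First convert: λ = 0.254 Å = 2.54e-11 m.
The photon relation is E = hc/λ, giving E = 7.821e-15 J.
Converting to MeV: E = 0.04881 MeV ≈ 0.0488 MeV.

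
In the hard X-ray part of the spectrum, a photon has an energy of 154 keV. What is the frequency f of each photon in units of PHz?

Convert to SI: E = 154 keV = 2.4674e-14 J.
The photon relation is f = E/h, giving f = 3.724e19 Hz.
Converting to PHz: f = 37240 PHz ≈ 3.72e4 PHz.

3.72e4 PHz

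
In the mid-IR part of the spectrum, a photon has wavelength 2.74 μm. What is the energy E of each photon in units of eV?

0.452 eV

Use h = 6.62607015·10^-34 J·s, c = 2.99792458·10^8 m/s, 1 eV = 1.602176634·10^-19 J.
Convert to SI: λ = 2.74 μm = 2.74·10^-6 m.
For a photon E = hc/λ, so E = 7.250·10^-20 J.
Converting to eV: E = 0.4525 eV ≈ 0.452 eV.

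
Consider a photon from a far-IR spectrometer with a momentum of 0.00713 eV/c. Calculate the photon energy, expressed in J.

(c = 2.99792458e8 m/s, 1 eV = 1.602176634e-19 J.)
First convert: p = 0.00713 eV/c = 3.8105e-30 kg·m/s.
For a photon E = pc, so E = 1.142e-21 J.
So E ≈ 1.14e-21 J.

1.14e-21 J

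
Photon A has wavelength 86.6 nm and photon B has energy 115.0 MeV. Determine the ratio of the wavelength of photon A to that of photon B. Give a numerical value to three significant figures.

λ_A = 8.660e-8 m (from wavelength = 86.6 nm, via λ given directly).
λ_B = 1.078e-14 m (from energy = 115.0 MeV, via λ = hc/E).
Ratio = 8.660e-8 / 1.078e-14 = 8.03e6.

8.03e6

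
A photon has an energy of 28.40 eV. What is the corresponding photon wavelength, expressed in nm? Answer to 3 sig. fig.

43.7 nm

In SI units: E = 28.40 eV = 4.5502 × 10^-18 J.
Apply λ = hc/E: λ = 4.366 × 10^-8 m.
Converting to nm: λ = 43.66 nm ≈ 43.7 nm.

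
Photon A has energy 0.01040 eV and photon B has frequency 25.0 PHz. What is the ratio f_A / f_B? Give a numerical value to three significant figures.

f_A = 2.515 × 10^12 Hz (from energy = 0.01040 eV, via f = E/h).
f_B = 2.500 × 10^16 Hz (from frequency = 25.0 PHz, via f given directly).
Ratio = 2.515 × 10^12 / 2.500 × 10^16 = 1.01 × 10^-4.

1.01 × 10^-4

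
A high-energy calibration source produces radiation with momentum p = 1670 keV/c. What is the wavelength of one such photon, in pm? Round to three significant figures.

(h = 6.62607015e-34 J·s, c = 2.99792458e8 m/s, 1 eV = 1.602176634e-19 J.)
First convert: p = 1670 keV/c = 8.9250e-22 kg·m/s.
Since λ = h/p for a photon, λ = 7.424e-13 m.
Converting to pm: λ = 0.7424 pm ≈ 0.742 pm.

0.742 pm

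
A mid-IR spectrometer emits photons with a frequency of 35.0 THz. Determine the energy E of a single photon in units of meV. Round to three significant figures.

145 meV

First convert: f = 35.0 THz = 3.50·10^13 Hz.
For a photon E = hf, so E = 2.319·10^-20 J.
Converting to meV: E = 144.7 meV ≈ 145 meV.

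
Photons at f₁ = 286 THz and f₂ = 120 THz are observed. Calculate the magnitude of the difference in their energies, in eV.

Using E = hf: E₁ = 1.895e-19 J, E₂ = 7.951e-20 J.
|ΔE| = |1.895e-19 − 7.951e-20| = 1.10e-19 J = 0.687 eV.

0.687 eV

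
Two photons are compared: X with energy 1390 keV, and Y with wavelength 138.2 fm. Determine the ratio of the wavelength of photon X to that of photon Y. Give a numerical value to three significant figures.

6.45

λ_X = 8.920 × 10^-13 m (from energy = 1390 keV, via λ = hc/E).
λ_Y = 1.382 × 10^-13 m (from wavelength = 138.2 fm, via λ given directly).
Ratio = 8.920 × 10^-13 / 1.382 × 10^-13 = 6.45.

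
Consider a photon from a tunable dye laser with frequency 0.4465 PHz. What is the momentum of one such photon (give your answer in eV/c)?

1.85 eV/c

Take h = 6.62607015e-34 J·s, c = 2.99792458e8 m/s, 1 eV = 1.602176634e-19 J.
In SI units: f = 0.4465 PHz = 4.465e14 Hz.
For a photon p = hf/c, so p = 9.869e-28 kg·m/s.
Converting to eV/c: p = 1.847 eV/c ≈ 1.85 eV/c.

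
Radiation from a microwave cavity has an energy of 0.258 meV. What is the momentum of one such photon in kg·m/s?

Take c = 2.99792458 × 10^8 m/s, 1 eV = 1.602176634 × 10^-19 J.
First convert: E = 0.258 meV = 4.1336 × 10^-23 J.
Since p = E/c for a photon, p = 1.379 × 10^-31 kg·m/s.
So p ≈ 1.38 × 10^-31 kg·m/s.

1.38 × 10^-31 kg·m/s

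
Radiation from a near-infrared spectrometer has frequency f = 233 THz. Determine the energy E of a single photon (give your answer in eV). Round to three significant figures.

0.964 eV

Take h = 6.62607015 × 10^-34 J·s, 1 eV = 1.602176634 × 10^-19 J.
In SI units: f = 233 THz = 2.33 × 10^14 Hz.
The photon relation is E = hf, giving E = 1.544 × 10^-19 J.
Converting to eV: E = 0.9636 eV ≈ 0.964 eV.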